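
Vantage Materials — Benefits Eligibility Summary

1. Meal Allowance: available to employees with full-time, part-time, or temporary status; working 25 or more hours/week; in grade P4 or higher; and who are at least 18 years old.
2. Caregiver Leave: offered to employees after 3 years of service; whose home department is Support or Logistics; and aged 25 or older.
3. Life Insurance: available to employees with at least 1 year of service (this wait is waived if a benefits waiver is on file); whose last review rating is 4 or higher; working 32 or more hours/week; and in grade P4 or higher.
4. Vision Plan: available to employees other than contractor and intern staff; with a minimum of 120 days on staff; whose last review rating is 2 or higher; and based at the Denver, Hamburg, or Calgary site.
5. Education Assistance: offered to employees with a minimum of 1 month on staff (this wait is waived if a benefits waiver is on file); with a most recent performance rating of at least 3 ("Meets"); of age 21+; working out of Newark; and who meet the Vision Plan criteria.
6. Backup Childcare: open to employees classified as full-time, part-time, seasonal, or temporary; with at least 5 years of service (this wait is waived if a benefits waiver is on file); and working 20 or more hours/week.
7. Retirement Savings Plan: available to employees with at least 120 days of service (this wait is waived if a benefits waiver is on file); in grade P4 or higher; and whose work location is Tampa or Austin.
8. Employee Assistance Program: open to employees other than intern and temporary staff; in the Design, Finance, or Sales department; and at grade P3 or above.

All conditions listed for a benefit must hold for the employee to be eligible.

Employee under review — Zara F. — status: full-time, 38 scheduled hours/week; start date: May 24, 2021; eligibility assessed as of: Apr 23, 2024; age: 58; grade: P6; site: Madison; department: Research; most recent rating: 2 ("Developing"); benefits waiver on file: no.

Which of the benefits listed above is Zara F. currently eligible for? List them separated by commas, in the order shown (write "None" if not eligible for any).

Meal Allowance

Service from May 24, 2021 to Apr 23, 2024: 1065 days.
Meal Allowance — status full-time ✓; 38 hrs/wk ≥ 25 ✓; grade P6 ≥ P4 ✓; age 58 ≥ 18 ✓ → eligible.
Caregiver Leave — service 1065 days < 3 years (≈1095 days) ✗ → not eligible.
Life Insurance — no waiver, service 1065 days ≥ 1 year (≈365 days) ✓; rating 2 < 4 ✗ → not eligible.
Vision Plan — status full-time ✓ (not excluded); service 1065 days ≥ 120 days ✓; rating 2 ≥ 2 ✓; site Madison ✗ (not Denver, Hamburg, or Calgary) → not eligible.
Education Assistance — no waiver, service 1065 days ≥ 1 month (≈30 days) ✓; rating 2 < 3 ✗ → not eligible.
Backup Childcare — status full-time ✓; no waiver, service 1065 days < 5 years (≈1825 days) ✗ → not eligible.
Retirement Savings Plan — no waiver, service 1065 days ≥ 120 days ✓; grade P6 ≥ P4 ✓; site Madison ✗ (not Tampa or Austin) → not eligible.
Employee Assistance Program — status full-time ✓ (not excluded); dept Research ✗ → not eligible.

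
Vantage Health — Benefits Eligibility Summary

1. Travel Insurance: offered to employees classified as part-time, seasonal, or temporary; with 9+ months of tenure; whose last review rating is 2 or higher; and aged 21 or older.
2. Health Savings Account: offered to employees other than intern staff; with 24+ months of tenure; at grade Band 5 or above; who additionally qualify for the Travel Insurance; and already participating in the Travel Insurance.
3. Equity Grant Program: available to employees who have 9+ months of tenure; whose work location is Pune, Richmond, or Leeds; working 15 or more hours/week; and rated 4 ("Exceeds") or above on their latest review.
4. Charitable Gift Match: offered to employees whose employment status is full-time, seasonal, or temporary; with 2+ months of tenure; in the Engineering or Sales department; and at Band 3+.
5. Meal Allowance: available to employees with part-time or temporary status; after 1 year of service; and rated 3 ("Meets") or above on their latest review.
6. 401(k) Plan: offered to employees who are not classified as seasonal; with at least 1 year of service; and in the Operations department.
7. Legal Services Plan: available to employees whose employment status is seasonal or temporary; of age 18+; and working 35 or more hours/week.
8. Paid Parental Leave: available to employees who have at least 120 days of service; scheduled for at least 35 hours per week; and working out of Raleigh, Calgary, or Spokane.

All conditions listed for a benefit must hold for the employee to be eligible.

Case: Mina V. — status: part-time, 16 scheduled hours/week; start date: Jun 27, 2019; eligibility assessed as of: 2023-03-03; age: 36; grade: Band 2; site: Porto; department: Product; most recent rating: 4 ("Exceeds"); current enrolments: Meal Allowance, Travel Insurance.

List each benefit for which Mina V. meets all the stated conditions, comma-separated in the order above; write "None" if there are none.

Travel Insurance, Meal Allowance

Service from Jun 27, 2019 to 2023-03-03: 1345 days.
Travel Insurance — status part-time ✓; service 1345 days ≥ 9 months (≈270 days) ✓; rating 4 ≥ 2 ✓; age 36 ≥ 21 ✓ → eligible.
Health Savings Account — status part-time ✓ (not excluded); service 1345 days ≥ 24 months (≈720 days) ✓; grade Band 2 < Band 5 ✗ → not eligible.
Equity Grant Program — service 1345 days ≥ 9 months (≈270 days) ✓; site Porto ✗ (not Pune, Richmond, or Leeds) → not eligible.
Charitable Gift Match — status part-time ✗ (requires full-time, seasonal, or temporary) → not eligible.
Meal Allowance — status part-time ✓; service 1345 days ≥ 1 year (≈365 days) ✓; rating 4 ≥ 3 ✓ → eligible.
401(k) Plan — status part-time ✓ (not excluded); service 1345 days ≥ 1 year (≈365 days) ✓; dept Product ✗ → not eligible.
Legal Services Plan — status part-time ✗ (requires seasonal or temporary) → not eligible.
Paid Parental Leave — service 1345 days ≥ 120 days ✓; 16 hrs/wk < 35 ✗ → not eligible.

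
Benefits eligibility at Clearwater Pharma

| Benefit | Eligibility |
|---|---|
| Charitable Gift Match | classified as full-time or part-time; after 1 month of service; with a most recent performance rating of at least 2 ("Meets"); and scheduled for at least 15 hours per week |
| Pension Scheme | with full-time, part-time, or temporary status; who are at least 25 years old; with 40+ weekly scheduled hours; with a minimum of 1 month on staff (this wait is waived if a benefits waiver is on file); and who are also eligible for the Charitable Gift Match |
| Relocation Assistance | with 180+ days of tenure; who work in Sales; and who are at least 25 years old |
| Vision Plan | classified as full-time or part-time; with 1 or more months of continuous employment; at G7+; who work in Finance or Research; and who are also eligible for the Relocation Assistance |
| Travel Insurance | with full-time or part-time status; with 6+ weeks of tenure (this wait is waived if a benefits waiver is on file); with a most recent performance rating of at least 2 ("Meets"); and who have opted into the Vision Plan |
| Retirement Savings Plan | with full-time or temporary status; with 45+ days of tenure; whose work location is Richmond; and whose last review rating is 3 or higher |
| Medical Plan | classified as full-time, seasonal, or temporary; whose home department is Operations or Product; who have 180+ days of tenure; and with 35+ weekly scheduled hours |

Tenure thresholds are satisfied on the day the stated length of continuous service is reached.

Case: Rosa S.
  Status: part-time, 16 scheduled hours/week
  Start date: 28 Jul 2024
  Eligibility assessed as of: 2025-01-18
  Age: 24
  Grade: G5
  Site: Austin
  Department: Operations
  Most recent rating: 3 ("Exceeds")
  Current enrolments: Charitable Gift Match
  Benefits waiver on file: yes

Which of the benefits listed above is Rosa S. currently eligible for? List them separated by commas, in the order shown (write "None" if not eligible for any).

Charitable Gift Match

Service from 28 Jul 2024 to 2025-01-18: 174 days.
Charitable Gift Match — status part-time ✓; service 174 days ≥ 1 month (≈30 days) ✓; rating 3 ≥ 2 ✓; 16 hrs/wk ≥ 15 ✓ → eligible.
Pension Scheme — status part-time ✓; age 24 < 25 ✗ → not eligible.
Relocation Assistance — service 174 days < 180 days ✗ → not eligible.
Vision Plan — status part-time ✓; service 174 days ≥ 1 month (≈30 days) ✓; grade G5 < G7 ✗ → not eligible.
Travel Insurance — status part-time ✓; benefits waiver on file ✓; rating 3 ≥ 2 ✓; not enrolled in Vision Plan ✗ → not eligible.
Retirement Savings Plan — status part-time ✗ (requires full-time or temporary) → not eligible.
Medical Plan — status part-time ✗ (requires full-time, seasonal, or temporary) → not eligible.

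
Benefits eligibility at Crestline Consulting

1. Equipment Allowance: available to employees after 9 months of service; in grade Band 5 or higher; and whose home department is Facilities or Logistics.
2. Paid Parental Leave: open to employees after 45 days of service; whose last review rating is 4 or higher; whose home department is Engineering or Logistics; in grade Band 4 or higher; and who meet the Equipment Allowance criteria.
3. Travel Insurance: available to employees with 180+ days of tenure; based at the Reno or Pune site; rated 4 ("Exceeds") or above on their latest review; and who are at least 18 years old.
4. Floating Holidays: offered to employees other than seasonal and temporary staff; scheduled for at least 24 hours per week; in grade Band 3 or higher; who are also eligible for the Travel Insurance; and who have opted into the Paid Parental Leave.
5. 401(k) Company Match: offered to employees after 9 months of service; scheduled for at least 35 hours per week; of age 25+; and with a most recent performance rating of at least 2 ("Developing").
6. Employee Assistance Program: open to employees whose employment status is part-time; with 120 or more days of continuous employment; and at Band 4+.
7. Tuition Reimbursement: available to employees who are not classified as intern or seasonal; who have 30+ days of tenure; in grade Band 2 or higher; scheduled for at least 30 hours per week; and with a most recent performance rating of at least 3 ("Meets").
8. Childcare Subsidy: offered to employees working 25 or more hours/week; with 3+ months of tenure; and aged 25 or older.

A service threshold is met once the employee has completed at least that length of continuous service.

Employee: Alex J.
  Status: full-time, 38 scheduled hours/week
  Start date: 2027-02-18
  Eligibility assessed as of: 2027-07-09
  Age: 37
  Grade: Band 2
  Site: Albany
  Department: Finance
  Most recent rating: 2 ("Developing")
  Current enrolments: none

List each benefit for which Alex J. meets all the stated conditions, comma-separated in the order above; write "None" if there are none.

Service from 2027-02-18 to 2027-07-09: 141 days.
Equipment Allowance — service 141 days < 9 months (≈270 days) ✗ → not eligible.
Paid Parental Leave — service 141 days ≥ 45 days ✓; rating 2 < 4 ✗ → not eligible.
Travel Insurance — service 141 days < 180 days ✗ → not eligible.
Floating Holidays — status full-time ✓ (not excluded); 38 hrs/wk ≥ 24 ✓; grade Band 2 < Band 3 ✗ → not eligible.
401(k) Company Match — service 141 days < 9 months (≈270 days) ✗ → not eligible.
Employee Assistance Program — status full-time ✗ (requires part-time) → not eligible.
Tuition Reimbursement — status full-time ✓ (not excluded); service 141 days ≥ 30 days ✓; grade Band 2 ≥ Band 2 ✓; 38 hrs/wk ≥ 30 ✓; rating 2 < 3 ✗ → not eligible.
Childcare Subsidy — 38 hrs/wk ≥ 25 ✓; service 141 days ≥ 3 months (≈90 days) ✓; age 37 ≥ 25 ✓ → eligible.

Childcare Subsidy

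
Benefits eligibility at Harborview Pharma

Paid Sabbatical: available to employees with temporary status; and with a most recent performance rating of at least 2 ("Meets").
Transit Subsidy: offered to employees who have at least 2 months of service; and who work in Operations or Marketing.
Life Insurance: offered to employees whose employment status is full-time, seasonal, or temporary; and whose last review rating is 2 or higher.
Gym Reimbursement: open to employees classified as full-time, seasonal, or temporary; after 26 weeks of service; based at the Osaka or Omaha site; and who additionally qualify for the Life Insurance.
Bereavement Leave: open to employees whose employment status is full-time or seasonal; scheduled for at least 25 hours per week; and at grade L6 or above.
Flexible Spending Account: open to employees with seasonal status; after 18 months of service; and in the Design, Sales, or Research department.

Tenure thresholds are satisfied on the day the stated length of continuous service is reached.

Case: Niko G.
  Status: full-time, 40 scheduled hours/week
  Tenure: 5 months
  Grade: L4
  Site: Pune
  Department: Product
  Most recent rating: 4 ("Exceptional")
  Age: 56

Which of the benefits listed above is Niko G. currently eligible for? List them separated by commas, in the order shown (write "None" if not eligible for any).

Life Insurance

Paid Sabbatical — status full-time ✗ (requires temporary) → not eligible.
Transit Subsidy — service 5 months ≥ 2 months ✓; dept Product ✗ → not eligible.
Life Insurance — status full-time ✓; rating 4 ≥ 2 ✓ → eligible.
Gym Reimbursement — status full-time ✓; service 5 months < 26 weeks (≈182 days) ✗ → not eligible.
Bereavement Leave — status full-time ✓; 40 hrs/wk ≥ 25 ✓; grade L4 < L6 ✗ → not eligible.
Flexible Spending Account — status full-time ✗ (requires seasonal) → not eligible.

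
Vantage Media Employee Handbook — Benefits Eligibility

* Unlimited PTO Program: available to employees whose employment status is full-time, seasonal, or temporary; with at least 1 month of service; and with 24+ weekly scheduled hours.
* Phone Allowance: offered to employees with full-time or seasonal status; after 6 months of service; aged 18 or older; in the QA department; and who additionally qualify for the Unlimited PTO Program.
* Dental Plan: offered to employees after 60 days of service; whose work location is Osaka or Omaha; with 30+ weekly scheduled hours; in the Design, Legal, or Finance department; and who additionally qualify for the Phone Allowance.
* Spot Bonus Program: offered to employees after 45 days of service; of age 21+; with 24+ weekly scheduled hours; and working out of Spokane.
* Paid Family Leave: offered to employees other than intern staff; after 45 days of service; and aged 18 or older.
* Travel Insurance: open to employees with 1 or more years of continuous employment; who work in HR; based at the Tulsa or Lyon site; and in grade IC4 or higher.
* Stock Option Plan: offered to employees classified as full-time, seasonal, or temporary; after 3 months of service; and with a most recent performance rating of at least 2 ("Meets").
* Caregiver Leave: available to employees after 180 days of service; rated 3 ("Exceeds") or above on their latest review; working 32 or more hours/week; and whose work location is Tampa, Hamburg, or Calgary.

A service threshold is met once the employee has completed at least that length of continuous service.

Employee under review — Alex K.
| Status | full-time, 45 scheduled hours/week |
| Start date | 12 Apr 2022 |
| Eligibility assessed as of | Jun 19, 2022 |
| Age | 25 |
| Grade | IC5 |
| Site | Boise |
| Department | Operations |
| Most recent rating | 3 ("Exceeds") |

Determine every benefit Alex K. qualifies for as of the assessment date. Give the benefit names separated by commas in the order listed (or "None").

Unlimited PTO Program, Paid Family Leave

Service from 12 Apr 2022 to Jun 19, 2022: 68 days.
Unlimited PTO Program — status full-time ✓; service 68 days ≥ 1 month (≈30 days) ✓; 45 hrs/wk ≥ 24 ✓ → eligible.
Phone Allowance — status full-time ✓; service 68 days < 6 months (≈180 days) ✗ → not eligible.
Dental Plan — service 68 days ≥ 60 days ✓; site Boise ✗ (not Osaka or Omaha) → not eligible.
Spot Bonus Program — service 68 days ≥ 45 days ✓; age 25 ≥ 21 ✓; 45 hrs/wk ≥ 24 ✓; site Boise ✗ (not Spokane) → not eligible.
Paid Family Leave — status full-time ✓ (not excluded); service 68 days ≥ 45 days ✓; age 25 ≥ 18 ✓ → eligible.
Travel Insurance — service 68 days < 1 year (≈365 days) ✗ → not eligible.
Stock Option Plan — status full-time ✓; service 68 days < 3 months (≈90 days) ✗ → not eligible.
Caregiver Leave — service 68 days < 180 days ✗ → not eligible.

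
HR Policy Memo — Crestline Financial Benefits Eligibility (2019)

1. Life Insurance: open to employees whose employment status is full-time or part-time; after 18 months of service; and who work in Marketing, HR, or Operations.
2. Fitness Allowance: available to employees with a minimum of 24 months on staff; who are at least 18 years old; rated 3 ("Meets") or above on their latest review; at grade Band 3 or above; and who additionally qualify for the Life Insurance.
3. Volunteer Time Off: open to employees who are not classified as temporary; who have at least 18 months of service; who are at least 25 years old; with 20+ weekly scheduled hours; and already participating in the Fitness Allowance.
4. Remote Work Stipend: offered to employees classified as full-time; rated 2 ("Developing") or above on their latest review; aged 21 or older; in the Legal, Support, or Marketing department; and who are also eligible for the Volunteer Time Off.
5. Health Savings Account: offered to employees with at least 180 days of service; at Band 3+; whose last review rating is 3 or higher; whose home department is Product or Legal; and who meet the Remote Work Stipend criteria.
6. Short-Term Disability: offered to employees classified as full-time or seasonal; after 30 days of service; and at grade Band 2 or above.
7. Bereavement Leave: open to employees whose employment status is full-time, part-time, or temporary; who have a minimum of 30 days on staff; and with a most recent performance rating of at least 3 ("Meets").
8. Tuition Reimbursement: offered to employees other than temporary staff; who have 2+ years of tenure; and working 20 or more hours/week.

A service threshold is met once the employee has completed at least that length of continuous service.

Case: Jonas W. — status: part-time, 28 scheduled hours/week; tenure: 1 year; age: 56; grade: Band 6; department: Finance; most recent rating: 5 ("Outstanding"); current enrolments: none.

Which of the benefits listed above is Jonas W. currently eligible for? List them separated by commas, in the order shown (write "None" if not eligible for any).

Bereavement Leave

Life Insurance — status part-time ✓; service 1 year < 18 months (≈540 days) ✗ → not eligible.
Fitness Allowance — service 1 year < 24 months (≈720 days) ✗ → not eligible.
Volunteer Time Off — status part-time ✓ (not excluded); service 1 year < 18 months (≈540 days) ✗ → not eligible.
Remote Work Stipend — status part-time ✗ (requires full-time) → not eligible.
Health Savings Account — service 1 year ≥ 180 days ✓; grade Band 6 ≥ Band 3 ✓; rating 5 ≥ 3 ✓; dept Finance ✗ → not eligible.
Short-Term Disability — status part-time ✗ (requires full-time or seasonal) → not eligible.
Bereavement Leave — status part-time ✓; service 1 year ≥ 30 days ✓; rating 5 ≥ 3 ✓ → eligible.
Tuition Reimbursement — status part-time ✓ (not excluded); service 1 year < 2 years ✗ → not eligible.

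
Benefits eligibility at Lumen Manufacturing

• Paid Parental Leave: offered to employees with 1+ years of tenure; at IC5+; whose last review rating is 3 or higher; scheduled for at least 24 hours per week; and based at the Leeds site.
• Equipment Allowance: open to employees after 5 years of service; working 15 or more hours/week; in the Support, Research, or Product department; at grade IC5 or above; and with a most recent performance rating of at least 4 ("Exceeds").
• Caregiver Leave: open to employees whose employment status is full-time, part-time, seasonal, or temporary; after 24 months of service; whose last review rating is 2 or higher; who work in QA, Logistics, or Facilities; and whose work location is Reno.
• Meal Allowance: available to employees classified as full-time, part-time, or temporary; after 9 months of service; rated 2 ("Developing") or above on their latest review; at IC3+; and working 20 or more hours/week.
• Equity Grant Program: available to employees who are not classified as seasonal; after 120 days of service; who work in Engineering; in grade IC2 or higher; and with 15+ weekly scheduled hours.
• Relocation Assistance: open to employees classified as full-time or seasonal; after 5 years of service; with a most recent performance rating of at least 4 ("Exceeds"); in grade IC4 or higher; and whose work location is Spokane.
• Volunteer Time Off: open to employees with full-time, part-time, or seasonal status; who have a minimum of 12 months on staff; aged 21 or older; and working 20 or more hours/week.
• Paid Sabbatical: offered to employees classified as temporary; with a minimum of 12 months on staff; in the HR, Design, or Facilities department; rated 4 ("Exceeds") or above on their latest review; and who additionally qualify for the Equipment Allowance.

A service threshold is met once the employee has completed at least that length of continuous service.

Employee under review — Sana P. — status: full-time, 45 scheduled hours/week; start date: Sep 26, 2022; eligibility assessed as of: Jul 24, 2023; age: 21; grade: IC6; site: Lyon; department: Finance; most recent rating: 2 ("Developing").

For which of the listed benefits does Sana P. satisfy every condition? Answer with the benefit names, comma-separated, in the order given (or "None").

Service from Sep 26, 2022 to Jul 24, 2023: 301 days.
Paid Parental Leave — service 301 days < 1 year (≈365 days) ✗ → not eligible.
Equipment Allowance — service 301 days < 5 years (≈1825 days) ✗ → not eligible.
Caregiver Leave — status full-time ✓; service 301 days < 24 months (≈720 days) ✗ → not eligible.
Meal Allowance — status full-time ✓; service 301 days ≥ 9 months (≈270 days) ✓; rating 2 ≥ 2 ✓; grade IC6 ≥ IC3 ✓; 45 hrs/wk ≥ 20 ✓ → eligible.
Equity Grant Program — status full-time ✓ (not excluded); service 301 days ≥ 120 days ✓; dept Finance ✗ → not eligible.
Relocation Assistance — status full-time ✓; service 301 days < 5 years (≈1825 days) ✗ → not eligible.
Volunteer Time Off — status full-time ✓; service 301 days < 12 months (≈360 days) ✗ → not eligible.
Paid Sabbatical — status full-time ✗ (requires temporary) → not eligible.

Meal Allowance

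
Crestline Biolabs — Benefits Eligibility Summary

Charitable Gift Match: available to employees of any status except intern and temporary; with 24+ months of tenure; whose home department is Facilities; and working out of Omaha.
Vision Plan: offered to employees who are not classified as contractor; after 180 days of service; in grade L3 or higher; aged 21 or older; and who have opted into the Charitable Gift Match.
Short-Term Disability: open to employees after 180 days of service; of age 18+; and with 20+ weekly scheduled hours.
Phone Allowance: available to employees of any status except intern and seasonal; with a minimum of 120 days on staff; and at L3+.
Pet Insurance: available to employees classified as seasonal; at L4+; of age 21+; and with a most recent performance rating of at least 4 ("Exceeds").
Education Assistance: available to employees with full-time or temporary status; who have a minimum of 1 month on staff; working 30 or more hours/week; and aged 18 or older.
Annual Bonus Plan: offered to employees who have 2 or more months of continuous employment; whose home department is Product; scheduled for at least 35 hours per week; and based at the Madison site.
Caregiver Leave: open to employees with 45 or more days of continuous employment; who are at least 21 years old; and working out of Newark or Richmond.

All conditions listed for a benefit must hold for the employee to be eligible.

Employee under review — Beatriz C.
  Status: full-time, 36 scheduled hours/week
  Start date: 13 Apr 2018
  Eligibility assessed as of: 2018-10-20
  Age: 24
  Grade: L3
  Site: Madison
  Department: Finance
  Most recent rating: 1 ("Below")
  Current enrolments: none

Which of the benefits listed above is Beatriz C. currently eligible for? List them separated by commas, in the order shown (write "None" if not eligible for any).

Short-Term Disability, Phone Allowance, Education Assistance

Service from 13 Apr 2018 to 2018-10-20: 190 days.
Charitable Gift Match — status full-time ✓ (not excluded); service 190 days < 24 months (≈720 days) ✗ → not eligible.
Vision Plan — status full-time ✓ (not excluded); service 190 days ≥ 180 days ✓; grade L3 ≥ L3 ✓; age 24 ≥ 21 ✓; not enrolled in Charitable Gift Match ✗ → not eligible.
Short-Term Disability — service 190 days ≥ 180 days ✓; age 24 ≥ 18 ✓; 36 hrs/wk ≥ 20 ✓ → eligible.
Phone Allowance — status full-time ✓ (not excluded); service 190 days ≥ 120 days ✓; grade L3 ≥ L3 ✓ → eligible.
Pet Insurance — status full-time ✗ (requires seasonal) → not eligible.
Education Assistance — status full-time ✓; service 190 days ≥ 1 month (≈30 days) ✓; 36 hrs/wk ≥ 30 ✓; age 24 ≥ 18 ✓ → eligible.
Annual Bonus Plan — service 190 days ≥ 2 months (≈60 days) ✓; dept Finance ✗ → not eligible.
Caregiver Leave — service 190 days ≥ 45 days ✓; age 24 ≥ 21 ✓; site Madison ✗ (not Newark or Richmond) → not eligible.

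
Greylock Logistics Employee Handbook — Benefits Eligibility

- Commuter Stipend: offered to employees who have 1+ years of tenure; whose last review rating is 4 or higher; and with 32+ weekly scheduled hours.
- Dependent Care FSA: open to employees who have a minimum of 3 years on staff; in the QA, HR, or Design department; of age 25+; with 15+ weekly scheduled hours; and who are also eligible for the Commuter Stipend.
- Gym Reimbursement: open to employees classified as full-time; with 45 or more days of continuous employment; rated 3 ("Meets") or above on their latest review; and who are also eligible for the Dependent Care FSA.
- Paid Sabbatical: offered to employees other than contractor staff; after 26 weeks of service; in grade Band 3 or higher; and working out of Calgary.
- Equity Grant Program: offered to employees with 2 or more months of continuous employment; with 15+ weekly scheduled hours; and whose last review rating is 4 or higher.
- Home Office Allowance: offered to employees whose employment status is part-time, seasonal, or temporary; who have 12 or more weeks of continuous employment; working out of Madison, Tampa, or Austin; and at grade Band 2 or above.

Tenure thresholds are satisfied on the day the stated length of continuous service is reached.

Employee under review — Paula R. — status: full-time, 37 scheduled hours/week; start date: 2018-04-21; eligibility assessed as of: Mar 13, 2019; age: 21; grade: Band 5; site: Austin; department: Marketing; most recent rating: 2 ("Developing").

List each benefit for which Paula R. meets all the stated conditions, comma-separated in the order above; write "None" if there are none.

Service from 2018-04-21 to Mar 13, 2019: 326 days.
Commuter Stipend — service 326 days < 1 year (≈365 days) ✗ → not eligible.
Dependent Care FSA — service 326 days < 3 years (≈1095 days) ✗ → not eligible.
Gym Reimbursement — status full-time ✓; service 326 days ≥ 45 days ✓; rating 2 < 3 ✗ → not eligible.
Paid Sabbatical — status full-time ✓ (not excluded); service 326 days ≥ 26 weeks (≈182 days) ✓; grade Band 5 ≥ Band 3 ✓; site Austin ✗ (not Calgary) → not eligible.
Equity Grant Program — service 326 days ≥ 2 months (≈60 days) ✓; 37 hrs/wk ≥ 15 ✓; rating 2 < 4 ✗ → not eligible.
Home Office Allowance — status full-time ✗ (requires part-time, seasonal, or temporary) → not eligible.

None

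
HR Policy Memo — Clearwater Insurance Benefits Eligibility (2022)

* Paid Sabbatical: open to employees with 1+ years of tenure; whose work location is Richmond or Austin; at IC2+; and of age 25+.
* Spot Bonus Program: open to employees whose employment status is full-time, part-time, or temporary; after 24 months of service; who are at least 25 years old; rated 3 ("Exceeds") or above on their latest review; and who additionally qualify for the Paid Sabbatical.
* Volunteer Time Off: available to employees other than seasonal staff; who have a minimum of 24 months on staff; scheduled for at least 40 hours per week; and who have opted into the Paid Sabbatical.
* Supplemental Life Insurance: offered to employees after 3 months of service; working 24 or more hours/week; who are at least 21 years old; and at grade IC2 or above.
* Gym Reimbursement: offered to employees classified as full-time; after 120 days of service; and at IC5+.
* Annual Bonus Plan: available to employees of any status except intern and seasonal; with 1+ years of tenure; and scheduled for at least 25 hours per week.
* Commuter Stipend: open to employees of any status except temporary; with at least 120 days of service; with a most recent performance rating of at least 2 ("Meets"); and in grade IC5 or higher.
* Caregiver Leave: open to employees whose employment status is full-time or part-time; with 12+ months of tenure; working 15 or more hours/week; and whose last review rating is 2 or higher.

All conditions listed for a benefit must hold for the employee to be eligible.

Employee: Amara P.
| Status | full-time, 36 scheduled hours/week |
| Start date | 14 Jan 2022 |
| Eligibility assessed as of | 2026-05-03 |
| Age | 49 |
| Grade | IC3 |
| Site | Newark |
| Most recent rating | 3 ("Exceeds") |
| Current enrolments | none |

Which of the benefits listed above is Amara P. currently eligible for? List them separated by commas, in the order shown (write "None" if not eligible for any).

Supplemental Life Insurance, Annual Bonus Plan, Caregiver Leave

Service from 14 Jan 2022 to 2026-05-03: 1570 days.
Paid Sabbatical — service 1570 days ≥ 1 year (≈365 days) ✓; site Newark ✗ (not Richmond or Austin) → not eligible.
Spot Bonus Program — status full-time ✓; service 1570 days ≥ 24 months (≈720 days) ✓; age 49 ≥ 25 ✓; rating 3 ≥ 3 ✓; not eligible for Paid Sabbatical ✗ → not eligible.
Volunteer Time Off — status full-time ✓ (not excluded); service 1570 days ≥ 24 months (≈720 days) ✓; 36 hrs/wk < 40 ✗ → not eligible.
Supplemental Life Insurance — service 1570 days ≥ 3 months (≈90 days) ✓; 36 hrs/wk ≥ 24 ✓; age 49 ≥ 21 ✓; grade IC3 ≥ IC2 ✓ → eligible.
Gym Reimbursement — status full-time ✓; service 1570 days ≥ 120 days ✓; grade IC3 < IC5 ✗ → not eligible.
Annual Bonus Plan — status full-time ✓ (not excluded); service 1570 days ≥ 1 year (≈365 days) ✓; 36 hrs/wk ≥ 25 ✓ → eligible.
Commuter Stipend — status full-time ✓ (not excluded); service 1570 days ≥ 120 days ✓; rating 3 ≥ 2 ✓; grade IC3 < IC5 ✗ → not eligible.
Caregiver Leave — status full-time ✓; service 1570 days ≥ 12 months (≈360 days) ✓; 36 hrs/wk ≥ 15 ✓; rating 3 ≥ 2 ✓ → eligible.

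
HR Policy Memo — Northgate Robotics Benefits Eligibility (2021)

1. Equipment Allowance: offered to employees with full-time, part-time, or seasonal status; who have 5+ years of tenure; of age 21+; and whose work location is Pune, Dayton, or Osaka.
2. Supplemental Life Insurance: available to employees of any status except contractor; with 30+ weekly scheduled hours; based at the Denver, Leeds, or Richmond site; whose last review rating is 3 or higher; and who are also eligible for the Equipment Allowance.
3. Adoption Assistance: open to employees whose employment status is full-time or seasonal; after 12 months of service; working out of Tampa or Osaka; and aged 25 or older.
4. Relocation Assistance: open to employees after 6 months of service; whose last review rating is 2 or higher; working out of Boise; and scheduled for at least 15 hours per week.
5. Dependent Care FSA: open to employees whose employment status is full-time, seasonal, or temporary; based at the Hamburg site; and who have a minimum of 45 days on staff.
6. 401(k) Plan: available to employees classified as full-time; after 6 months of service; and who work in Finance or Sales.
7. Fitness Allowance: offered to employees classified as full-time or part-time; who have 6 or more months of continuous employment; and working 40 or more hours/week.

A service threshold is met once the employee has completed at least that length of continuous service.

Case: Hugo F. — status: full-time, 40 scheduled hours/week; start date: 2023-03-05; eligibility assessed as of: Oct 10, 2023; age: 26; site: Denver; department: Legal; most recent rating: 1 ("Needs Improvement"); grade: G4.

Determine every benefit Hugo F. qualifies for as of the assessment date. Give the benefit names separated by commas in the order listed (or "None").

Service from 2023-03-05 to Oct 10, 2023: 219 days.
Equipment Allowance — status full-time ✓; service 219 days < 5 years (≈1825 days) ✗ → not eligible.
Supplemental Life Insurance — status full-time ✓ (not excluded); 40 hrs/wk ≥ 30 ✓; site Denver ✓; rating 1 < 3 ✗ → not eligible.
Adoption Assistance — status full-time ✓; service 219 days < 12 months (≈360 days) ✗ → not eligible.
Relocation Assistance — service 219 days ≥ 6 months (≈180 days) ✓; rating 1 < 2 ✗ → not eligible.
Dependent Care FSA — status full-time ✓; site Denver ✗ (not Hamburg) → not eligible.
401(k) Plan — status full-time ✓; service 219 days ≥ 6 months (≈180 days) ✓; dept Legal ✗ → not eligible.
Fitness Allowance — status full-time ✓; service 219 days ≥ 6 months (≈180 days) ✓; 40 hrs/wk ≥ 40 ✓ → eligible.

Fitness Allowance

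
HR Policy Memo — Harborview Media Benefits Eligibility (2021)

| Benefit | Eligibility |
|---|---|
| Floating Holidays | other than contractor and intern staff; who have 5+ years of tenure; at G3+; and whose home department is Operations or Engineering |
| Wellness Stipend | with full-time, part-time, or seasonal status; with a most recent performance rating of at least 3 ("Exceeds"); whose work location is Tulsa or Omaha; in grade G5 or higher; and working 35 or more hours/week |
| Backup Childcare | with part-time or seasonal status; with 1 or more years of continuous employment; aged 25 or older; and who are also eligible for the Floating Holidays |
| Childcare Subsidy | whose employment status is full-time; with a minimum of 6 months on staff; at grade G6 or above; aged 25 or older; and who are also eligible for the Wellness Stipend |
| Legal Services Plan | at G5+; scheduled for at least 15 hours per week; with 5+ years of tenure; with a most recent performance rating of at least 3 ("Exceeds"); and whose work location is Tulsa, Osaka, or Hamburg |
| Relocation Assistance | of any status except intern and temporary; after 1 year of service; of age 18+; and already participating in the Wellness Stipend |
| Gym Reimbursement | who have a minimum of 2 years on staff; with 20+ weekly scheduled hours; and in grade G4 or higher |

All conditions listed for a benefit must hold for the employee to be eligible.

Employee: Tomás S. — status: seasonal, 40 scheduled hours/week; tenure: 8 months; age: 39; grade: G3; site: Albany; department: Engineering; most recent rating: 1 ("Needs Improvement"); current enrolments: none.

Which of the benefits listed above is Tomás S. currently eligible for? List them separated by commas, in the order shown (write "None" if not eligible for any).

Floating Holidays — status seasonal ✓ (not excluded); service 8 months < 5 years (≈1825 days) ✗ → not eligible.
Wellness Stipend — status seasonal ✓; rating 1 < 3 ✗ → not eligible.
Backup Childcare — status seasonal ✓; service 8 months < 1 year (≈365 days) ✗ → not eligible.
Childcare Subsidy — status seasonal ✗ (requires full-time) → not eligible.
Legal Services Plan — grade G3 < G5 ✗ → not eligible.
Relocation Assistance — status seasonal ✓ (not excluded); service 8 months < 1 year (≈365 days) ✗ → not eligible.
Gym Reimbursement — service 8 months < 2 years (≈730 days) ✗ → not eligible.

None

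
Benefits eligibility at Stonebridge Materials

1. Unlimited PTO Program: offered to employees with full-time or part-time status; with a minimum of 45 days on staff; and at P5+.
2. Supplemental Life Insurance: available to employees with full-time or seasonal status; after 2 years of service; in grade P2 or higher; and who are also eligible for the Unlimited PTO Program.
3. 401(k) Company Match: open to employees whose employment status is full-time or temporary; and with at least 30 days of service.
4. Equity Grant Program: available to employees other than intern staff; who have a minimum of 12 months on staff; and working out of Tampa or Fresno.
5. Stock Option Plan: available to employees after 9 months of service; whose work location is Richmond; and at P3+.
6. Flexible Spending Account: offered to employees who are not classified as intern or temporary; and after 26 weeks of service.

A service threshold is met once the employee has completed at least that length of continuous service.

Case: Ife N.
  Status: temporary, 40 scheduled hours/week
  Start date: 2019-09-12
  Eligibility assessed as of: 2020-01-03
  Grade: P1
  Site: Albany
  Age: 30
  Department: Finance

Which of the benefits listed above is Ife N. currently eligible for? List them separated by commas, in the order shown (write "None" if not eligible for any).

401(k) Company Match

Service from 2019-09-12 to 2020-01-03: 113 days.
Unlimited PTO Program — status temporary ✗ (requires full-time or part-time) → not eligible.
Supplemental Life Insurance — status temporary ✗ (requires full-time or seasonal) → not eligible.
401(k) Company Match — status temporary ✓; service 113 days ≥ 30 days ✓ → eligible.
Equity Grant Program — status temporary ✓ (not excluded); service 113 days < 12 months (≈360 days) ✗ → not eligible.
Stock Option Plan — service 113 days < 9 months (≈270 days) ✗ → not eligible.
Flexible Spending Account — status temporary ✗ (excluded) → not eligible.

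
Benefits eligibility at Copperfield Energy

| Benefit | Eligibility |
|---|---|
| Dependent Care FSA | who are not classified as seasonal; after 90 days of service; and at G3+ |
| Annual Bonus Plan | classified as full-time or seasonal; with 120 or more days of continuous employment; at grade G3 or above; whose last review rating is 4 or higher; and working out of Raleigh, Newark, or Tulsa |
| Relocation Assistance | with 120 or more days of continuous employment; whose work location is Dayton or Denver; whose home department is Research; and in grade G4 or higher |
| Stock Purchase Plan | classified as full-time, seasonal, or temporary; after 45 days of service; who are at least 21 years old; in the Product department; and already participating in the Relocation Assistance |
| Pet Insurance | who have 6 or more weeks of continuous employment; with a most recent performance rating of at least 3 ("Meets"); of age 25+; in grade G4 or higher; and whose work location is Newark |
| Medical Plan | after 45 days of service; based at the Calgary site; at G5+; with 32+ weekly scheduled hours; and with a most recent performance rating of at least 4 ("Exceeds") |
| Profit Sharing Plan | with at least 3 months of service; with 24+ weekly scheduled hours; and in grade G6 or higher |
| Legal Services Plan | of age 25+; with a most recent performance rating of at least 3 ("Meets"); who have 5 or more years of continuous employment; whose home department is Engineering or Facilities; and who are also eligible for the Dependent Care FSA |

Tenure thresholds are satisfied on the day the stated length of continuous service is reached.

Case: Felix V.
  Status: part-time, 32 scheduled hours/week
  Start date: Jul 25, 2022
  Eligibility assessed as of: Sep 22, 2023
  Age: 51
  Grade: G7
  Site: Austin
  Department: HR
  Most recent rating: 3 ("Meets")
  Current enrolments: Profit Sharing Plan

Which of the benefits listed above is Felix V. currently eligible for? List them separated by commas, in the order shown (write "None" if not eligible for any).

Service from Jul 25, 2022 to Sep 22, 2023: 424 days.
Dependent Care FSA — status part-time ✓ (not excluded); service 424 days ≥ 90 days ✓; grade G7 ≥ G3 ✓ → eligible.
Annual Bonus Plan — status part-time ✗ (requires full-time or seasonal) → not eligible.
Relocation Assistance — service 424 days ≥ 120 days ✓; site Austin ✗ (not Dayton or Denver) → not eligible.
Stock Purchase Plan — status part-time ✗ (requires full-time, seasonal, or temporary) → not eligible.
Pet Insurance — service 424 days ≥ 6 weeks (≈42 days) ✓; rating 3 ≥ 3 ✓; age 51 ≥ 25 ✓; grade G7 ≥ G4 ✓; site Austin ✗ (not Newark) → not eligible.
Medical Plan — service 424 days ≥ 45 days ✓; site Austin ✗ (not Calgary) → not eligible.
Profit Sharing Plan — service 424 days ≥ 3 months (≈90 days) ✓; 32 hrs/wk ≥ 24 ✓; grade G7 ≥ G6 ✓ → eligible.
Legal Services Plan — age 51 ≥ 25 ✓; rating 3 ≥ 3 ✓; service 424 days < 5 years (≈1825 days) ✗ → not eligible.

Dependent Care FSA, Profit Sharing Plan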